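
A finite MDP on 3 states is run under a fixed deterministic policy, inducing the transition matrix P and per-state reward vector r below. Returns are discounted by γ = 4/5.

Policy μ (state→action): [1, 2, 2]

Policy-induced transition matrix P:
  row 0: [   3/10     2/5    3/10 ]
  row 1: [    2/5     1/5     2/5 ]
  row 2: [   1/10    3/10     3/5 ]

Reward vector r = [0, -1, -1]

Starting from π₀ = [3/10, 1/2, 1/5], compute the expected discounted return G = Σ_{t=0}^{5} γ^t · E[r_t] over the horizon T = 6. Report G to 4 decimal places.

G = -2.6869

t=0: π = [0.3000, 0.5000, 0.2000], E[r] = -0.7000, γ^t·E[r] = -0.700000, running G = -0.700000
t=1: π = [0.3100, 0.2800, 0.4100], E[r] = -0.6900, γ^t·E[r] = -0.552000, running G = -1.252000
t=2: π = [0.2460, 0.3030, 0.4510], E[r] = -0.7540, γ^t·E[r] = -0.482560, running G = -1.734560
t=3: π = [0.2401, 0.2943, 0.4656], E[r] = -0.7599, γ^t·E[r] = -0.389069, running G = -2.123629
t=4: π = [0.2363, 0.2946, 0.4691], E[r] = -0.7637, γ^t·E[r] = -0.312807, running G = -2.436436
t=5: π = [0.2356, 0.2942, 0.4702], E[r] = -0.7644, γ^t·E[r] = -0.250467, running G = -2.686903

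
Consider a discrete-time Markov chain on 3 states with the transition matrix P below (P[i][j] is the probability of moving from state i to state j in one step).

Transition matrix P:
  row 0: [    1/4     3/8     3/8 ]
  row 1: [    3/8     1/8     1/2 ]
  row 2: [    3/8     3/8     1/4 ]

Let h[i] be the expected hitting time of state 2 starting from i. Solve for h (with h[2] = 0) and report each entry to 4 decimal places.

h = [2.4242, 2.1818, 0.0000]

First-step conditioning: h[2] = 0; for i ≠ 2, h[i] = 1 + Σ_k P[i][k]·h[k].
  h[0] = 1 + 1/4·h[0] + 3/8·h[1]
  h[1] = 1 + 3/8·h[0] + 1/8·h[1]
Solving the 2×2 linear system over states ≠ 2 gives exactly h = [80/33, 24/11, 0] (h[2] = 0 is the target).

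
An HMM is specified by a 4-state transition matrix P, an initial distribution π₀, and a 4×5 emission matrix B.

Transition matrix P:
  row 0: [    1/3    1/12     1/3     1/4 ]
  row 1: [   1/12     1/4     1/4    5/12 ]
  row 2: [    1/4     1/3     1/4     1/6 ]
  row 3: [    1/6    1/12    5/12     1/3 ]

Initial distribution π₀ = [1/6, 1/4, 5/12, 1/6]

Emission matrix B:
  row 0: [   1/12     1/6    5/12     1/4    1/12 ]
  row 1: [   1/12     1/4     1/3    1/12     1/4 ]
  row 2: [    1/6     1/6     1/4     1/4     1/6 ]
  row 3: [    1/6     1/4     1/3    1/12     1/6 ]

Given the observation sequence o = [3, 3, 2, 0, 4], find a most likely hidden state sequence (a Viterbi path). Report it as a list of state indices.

path = [2, 0, 0, 2, 1]

t=0: δ = [4.167e-02, 2.083e-02, 1.042e-01, 1.389e-02]  (obs o_0=3)
t=1: δ = [6.510e-03, 2.894e-03, 6.510e-03, 1.447e-03]  ψ = [2, 2, 2, 2]  (obs o_1=3)
t=2: δ = [9.042e-04, 7.234e-04, 5.425e-04, 5.425e-04]  ψ = [0, 2, 0, 0]  (obs o_2=2)
t=3: δ = [2.512e-05, 1.507e-05, 5.023e-05, 5.023e-05]  ψ = [0, 1, 0, 1]  (obs o_3=0)
t=4: δ = [1.047e-06, 4.186e-06, 3.489e-06, 2.791e-06]  ψ = [2, 2, 3, 3]  (obs o_4=4)
backtrack: best end state = 1; path = [2, 0, 0, 2, 1]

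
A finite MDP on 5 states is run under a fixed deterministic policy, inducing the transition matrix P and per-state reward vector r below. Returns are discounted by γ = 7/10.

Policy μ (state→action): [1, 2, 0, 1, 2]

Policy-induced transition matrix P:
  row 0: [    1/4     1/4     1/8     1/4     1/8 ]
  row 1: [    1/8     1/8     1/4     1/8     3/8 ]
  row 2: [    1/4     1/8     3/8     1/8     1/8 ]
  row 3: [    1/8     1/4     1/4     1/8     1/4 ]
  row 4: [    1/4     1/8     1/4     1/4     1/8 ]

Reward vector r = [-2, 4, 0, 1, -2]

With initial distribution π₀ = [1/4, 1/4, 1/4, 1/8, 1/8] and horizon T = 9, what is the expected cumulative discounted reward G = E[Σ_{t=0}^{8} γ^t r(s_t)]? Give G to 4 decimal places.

t=0: π = [0.2500, 0.2500, 0.2500, 0.1250, 0.1250], E[r] = 0.3750, γ^t·E[r] = 0.375000, running G = 0.375000
t=1: π = [0.2031, 0.1719, 0.2500, 0.1719, 0.2031], E[r] = 0.0469, γ^t·E[r] = 0.032813, running G = 0.407813
t=2: π = [0.2070, 0.1719, 0.2559, 0.1758, 0.1895], E[r] = 0.0703, γ^t·E[r] = 0.034453, running G = 0.442266
t=3: π = [0.2065, 0.1729, 0.2561, 0.1746, 0.1899], E[r] = 0.0730, γ^t·E[r] = 0.025038, running G = 0.467304
t=4: π = [0.2066, 0.1726, 0.2562, 0.1746, 0.1900], E[r] = 0.0719, γ^t·E[r] = 0.017263, running G = 0.484567
t=5: π = [0.2066, 0.1726, 0.2562, 0.1746, 0.1900], E[r] = 0.0720, γ^t·E[r] = 0.012098, running G = 0.496665
t=6: π = [0.2066, 0.1726, 0.2562, 0.1746, 0.1900], E[r] = 0.0720, γ^t·E[r] = 0.008471, running G = 0.505136
t=7: π = [0.2066, 0.1726, 0.2562, 0.1746, 0.1900], E[r] = 0.0720, γ^t·E[r] = 0.005929, running G = 0.511065
t=8: π = [0.2066, 0.1726, 0.2562, 0.1746, 0.1900], E[r] = 0.0720, γ^t·E[r] = 0.004150, running G = 0.515216

G = 0.5152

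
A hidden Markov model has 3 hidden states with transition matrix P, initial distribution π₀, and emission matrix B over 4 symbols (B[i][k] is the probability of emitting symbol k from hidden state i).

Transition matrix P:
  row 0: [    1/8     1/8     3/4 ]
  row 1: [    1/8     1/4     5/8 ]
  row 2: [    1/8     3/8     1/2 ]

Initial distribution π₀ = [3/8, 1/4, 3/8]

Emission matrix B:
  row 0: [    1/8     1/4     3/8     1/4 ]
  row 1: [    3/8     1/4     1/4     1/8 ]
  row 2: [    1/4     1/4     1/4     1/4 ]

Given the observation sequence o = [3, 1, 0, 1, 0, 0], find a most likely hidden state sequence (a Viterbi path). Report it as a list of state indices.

t=0: δ = [9.375e-02, 3.125e-02, 9.375e-02]  (obs o_0=3)
t=1: δ = [2.930e-03, 8.789e-03, 1.758e-02]  ψ = [0, 2, 0]  (obs o_1=1)
t=2: δ = [2.747e-04, 2.472e-03, 2.197e-03]  ψ = [2, 2, 2]  (obs o_2=0)
t=3: δ = [7.725e-05, 2.060e-04, 3.862e-04]  ψ = [1, 2, 1]  (obs o_3=1)
t=4: δ = [6.035e-06, 5.431e-05, 4.828e-05]  ψ = [2, 2, 2]  (obs o_4=0)
t=5: δ = [8.487e-07, 6.789e-06, 8.487e-06]  ψ = [1, 2, 1]  (obs o_5=0)
backtrack: best end state = 2; path = [0, 2, 1, 2, 1, 2]

path = [0, 2, 1, 2, 1, 2]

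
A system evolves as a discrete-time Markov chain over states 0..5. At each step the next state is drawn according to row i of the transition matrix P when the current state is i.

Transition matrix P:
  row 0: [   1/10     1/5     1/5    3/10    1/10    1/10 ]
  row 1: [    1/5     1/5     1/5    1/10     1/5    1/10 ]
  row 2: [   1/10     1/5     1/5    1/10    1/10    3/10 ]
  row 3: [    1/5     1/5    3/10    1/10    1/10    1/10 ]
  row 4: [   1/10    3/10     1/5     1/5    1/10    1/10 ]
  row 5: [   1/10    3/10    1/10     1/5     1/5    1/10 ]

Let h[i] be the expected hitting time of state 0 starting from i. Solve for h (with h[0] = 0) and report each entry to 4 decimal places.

h = [0.0000, 6.6257, 7.3462, 6.6374, 7.2291, 7.2173]

First-step conditioning: h[0] = 0; for i ≠ 0, h[i] = 1 + Σ_k P[i][k]·h[k].
  h[1] = 1 + 1/5·h[1] + 1/5·h[2] + 1/10·h[3] + 1/5·h[4] + 1/10·h[5]
  h[2] = 1 + 1/5·h[1] + 1/5·h[2] + 1/10·h[3] + 1/10·h[4] + 3/10·h[5]
  h[3] = 1 + 1/5·h[1] + 3/10·h[2] + 1/10·h[3] + 1/10·h[4] + 1/10·h[5]
  h[4] = 1 + 3/10·h[1] + 1/5·h[2] + 1/5·h[3] + 1/10·h[4] + 1/10·h[5]
  h[5] = 1 + 3/10·h[1] + 1/10·h[2] + 1/5·h[3] + 1/5·h[4] + 1/10·h[5]
Solving the 5×5 linear system over states ≠ 0 gives exactly h = [0, 3770/569, 4180/569, 11330/1707, 12340/1707, 12320/1707] (h[0] = 0 is the target).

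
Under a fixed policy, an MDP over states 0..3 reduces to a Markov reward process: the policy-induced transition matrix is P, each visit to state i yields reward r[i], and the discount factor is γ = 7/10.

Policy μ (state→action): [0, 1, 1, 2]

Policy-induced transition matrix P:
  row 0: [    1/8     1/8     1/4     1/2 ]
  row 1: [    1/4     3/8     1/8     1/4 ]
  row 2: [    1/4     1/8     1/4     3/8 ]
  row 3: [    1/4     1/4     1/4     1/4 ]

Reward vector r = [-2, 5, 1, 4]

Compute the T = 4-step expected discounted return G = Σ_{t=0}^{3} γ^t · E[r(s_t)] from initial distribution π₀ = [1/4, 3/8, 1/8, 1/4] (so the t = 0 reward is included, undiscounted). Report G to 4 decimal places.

G = 5.9890

t=0: π = [0.2500, 0.3750, 0.1250, 0.2500], E[r] = 2.5000, γ^t·E[r] = 2.500000, running G = 2.500000
t=1: π = [0.2188, 0.2500, 0.2031, 0.3281], E[r] = 2.3281, γ^t·E[r] = 1.629688, running G = 4.129688
t=2: π = [0.2227, 0.2285, 0.2188, 0.3301], E[r] = 2.2363, γ^t·E[r] = 1.095801, running G = 5.225488
t=3: π = [0.2222, 0.2234, 0.2214, 0.3330], E[r] = 2.2261, γ^t·E[r] = 0.763543, running G = 5.989032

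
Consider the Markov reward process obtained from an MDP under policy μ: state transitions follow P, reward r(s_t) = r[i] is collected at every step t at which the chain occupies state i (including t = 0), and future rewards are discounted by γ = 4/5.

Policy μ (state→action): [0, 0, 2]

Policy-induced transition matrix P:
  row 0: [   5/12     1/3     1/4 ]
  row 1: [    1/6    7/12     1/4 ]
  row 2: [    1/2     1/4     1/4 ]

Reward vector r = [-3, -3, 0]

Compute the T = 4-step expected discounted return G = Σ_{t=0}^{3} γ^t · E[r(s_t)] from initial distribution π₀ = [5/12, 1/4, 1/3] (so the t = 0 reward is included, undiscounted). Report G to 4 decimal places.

G = -6.3920

t=0: π = [0.4167, 0.2500, 0.3333], E[r] = -2.0000, γ^t·E[r] = -2.000000, running G = -2.000000
t=1: π = [0.3819, 0.3681, 0.2500], E[r] = -2.2500, γ^t·E[r] = -1.800000, running G = -3.800000
t=2: π = [0.3455, 0.4045, 0.2500], E[r] = -2.2500, γ^t·E[r] = -1.440000, running G = -5.240000
t=3: π = [0.3364, 0.4136, 0.2500], E[r] = -2.2500, γ^t·E[r] = -1.152000, running G = -6.392000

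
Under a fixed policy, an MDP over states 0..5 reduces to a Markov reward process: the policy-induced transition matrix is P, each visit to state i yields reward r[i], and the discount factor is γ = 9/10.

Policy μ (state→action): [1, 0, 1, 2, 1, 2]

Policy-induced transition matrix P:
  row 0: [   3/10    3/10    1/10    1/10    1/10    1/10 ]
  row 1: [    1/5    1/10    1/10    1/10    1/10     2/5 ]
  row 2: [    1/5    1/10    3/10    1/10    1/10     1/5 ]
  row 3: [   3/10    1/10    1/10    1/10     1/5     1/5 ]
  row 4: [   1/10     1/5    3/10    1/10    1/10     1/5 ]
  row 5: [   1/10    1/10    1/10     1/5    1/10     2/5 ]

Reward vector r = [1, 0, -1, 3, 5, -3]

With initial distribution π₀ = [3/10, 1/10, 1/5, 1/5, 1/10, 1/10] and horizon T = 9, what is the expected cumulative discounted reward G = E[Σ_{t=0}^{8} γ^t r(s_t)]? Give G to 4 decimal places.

t=0: π = [0.3000, 0.1000, 0.2000, 0.2000, 0.1000, 0.1000], E[r] = 0.9000, γ^t·E[r] = 0.900000, running G = 0.900000
t=1: π = [0.2300, 0.1700, 0.1600, 0.1100, 0.1200, 0.2100], E[r] = 0.3700, γ^t·E[r] = 0.333000, running G = 1.233000
t=2: π = [0.2010, 0.1580, 0.1560, 0.1210, 0.1110, 0.2530], E[r] = 0.2040, γ^t·E[r] = 0.165240, running G = 1.398240
t=3: π = [0.1958, 0.1513, 0.1534, 0.1253, 0.1121, 0.2621], E[r] = 0.1925, γ^t·E[r] = 0.140333, running G = 1.538573
t=4: π = [0.1947, 0.1504, 0.1531, 0.1262, 0.1125, 0.2631], E[r] = 0.1936, γ^t·E[r] = 0.127001, running G = 1.665574
t=5: π = [0.1945, 0.1502, 0.1531, 0.1263, 0.1126, 0.2632], E[r] = 0.1938, γ^t·E[r] = 0.114414, running G = 1.779988
t=6: π = [0.1945, 0.1502, 0.1531, 0.1263, 0.1126, 0.2632], E[r] = 0.1938, γ^t·E[r] = 0.102983, running G = 1.882971
t=7: π = [0.1945, 0.1502, 0.1532, 0.1263, 0.1126, 0.2632], E[r] = 0.1938, γ^t·E[r] = 0.092685, running G = 1.975656
t=8: π = [0.1945, 0.1502, 0.1532, 0.1263, 0.1126, 0.2632], E[r] = 0.1938, γ^t·E[r] = 0.083417, running G = 2.059072

G = 2.0591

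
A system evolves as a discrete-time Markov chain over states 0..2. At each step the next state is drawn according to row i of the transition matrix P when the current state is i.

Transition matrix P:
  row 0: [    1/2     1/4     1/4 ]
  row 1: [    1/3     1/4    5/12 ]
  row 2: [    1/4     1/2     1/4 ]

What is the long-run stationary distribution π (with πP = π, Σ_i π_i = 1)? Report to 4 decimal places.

Balance equations π_j = Σ_i π_i·P[i][j]:
  π_0 = 1/2·π_0 + 1/3·π_1 + 1/4·π_2
  π_1 = 1/4·π_0 + 1/4·π_1 + 1/2·π_2
  normalize: π_0 + π_1 + π_2 = 1
Solving the linear system gives exactly π = [17/46, 15/46, 7/23].

π = [0.3696, 0.3261, 0.3043]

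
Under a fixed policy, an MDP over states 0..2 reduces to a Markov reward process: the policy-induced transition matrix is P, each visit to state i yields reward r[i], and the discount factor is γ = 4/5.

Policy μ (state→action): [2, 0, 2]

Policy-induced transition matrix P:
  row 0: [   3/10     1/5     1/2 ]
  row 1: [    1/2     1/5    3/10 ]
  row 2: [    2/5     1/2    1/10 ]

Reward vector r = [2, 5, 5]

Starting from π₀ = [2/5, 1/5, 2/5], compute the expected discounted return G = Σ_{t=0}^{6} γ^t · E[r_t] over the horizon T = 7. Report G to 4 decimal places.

t=0: π = [0.4000, 0.2000, 0.4000], E[r] = 3.8000, γ^t·E[r] = 3.800000, running G = 3.800000
t=1: π = [0.3800, 0.3200, 0.3000], E[r] = 3.8600, γ^t·E[r] = 3.088000, running G = 6.888000
t=2: π = [0.3940, 0.2900, 0.3160], E[r] = 3.8180, γ^t·E[r] = 2.443520, running G = 9.331520
t=3: π = [0.3896, 0.2948, 0.3156], E[r] = 3.8312, γ^t·E[r] = 1.961574, running G = 11.293094
t=4: π = [0.3905, 0.2947, 0.3148], E[r] = 3.8284, γ^t·E[r] = 1.568129, running G = 12.861223
t=5: π = [0.3904, 0.2944, 0.3151], E[r] = 3.8288, γ^t·E[r] = 1.254605, running G = 14.115829
t=6: π = [0.3904, 0.2945, 0.3151], E[r] = 3.8288, γ^t·E[r] = 1.003695, running G = 15.119524

G = 15.1195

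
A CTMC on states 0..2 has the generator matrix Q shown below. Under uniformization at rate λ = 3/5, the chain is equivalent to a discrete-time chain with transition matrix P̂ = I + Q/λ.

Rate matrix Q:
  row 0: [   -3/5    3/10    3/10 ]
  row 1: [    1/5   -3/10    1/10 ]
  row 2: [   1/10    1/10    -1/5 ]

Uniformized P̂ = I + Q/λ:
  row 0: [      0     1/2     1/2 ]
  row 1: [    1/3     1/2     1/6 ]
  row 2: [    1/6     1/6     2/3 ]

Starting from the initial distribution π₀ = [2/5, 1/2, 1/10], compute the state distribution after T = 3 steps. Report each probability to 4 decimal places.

t=0: π = [0.4000, 0.5000, 0.1000]
t=1: π = [0.1833, 0.4667, 0.3500]
t=2: π = [0.2139, 0.3833, 0.4028]
t=3: π = [0.1949, 0.3657, 0.4394]

π = [0.1949, 0.3657, 0.4394]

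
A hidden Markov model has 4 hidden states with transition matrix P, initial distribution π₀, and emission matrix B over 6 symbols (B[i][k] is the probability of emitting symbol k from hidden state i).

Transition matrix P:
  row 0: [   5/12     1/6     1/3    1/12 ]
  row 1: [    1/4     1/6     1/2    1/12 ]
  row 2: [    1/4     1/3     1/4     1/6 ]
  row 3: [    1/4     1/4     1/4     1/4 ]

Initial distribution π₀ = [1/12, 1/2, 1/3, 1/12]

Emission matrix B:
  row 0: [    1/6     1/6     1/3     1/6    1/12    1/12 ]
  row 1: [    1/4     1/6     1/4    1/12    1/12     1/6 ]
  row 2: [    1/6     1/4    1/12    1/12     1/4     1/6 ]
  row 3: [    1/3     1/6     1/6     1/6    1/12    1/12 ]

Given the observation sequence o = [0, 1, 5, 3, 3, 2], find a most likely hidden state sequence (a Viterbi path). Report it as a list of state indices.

path = [1, 2, 1, 0, 0, 0]

t=0: δ = [1.389e-02, 1.250e-01, 5.556e-02, 2.778e-02]  (obs o_0=0)
t=1: δ = [5.208e-03, 3.472e-03, 1.562e-02, 1.736e-03]  ψ = [1, 1, 1, 1]  (obs o_1=1)
t=2: δ = [3.255e-04, 8.681e-04, 6.510e-04, 2.170e-04]  ψ = [2, 2, 2, 2]  (obs o_2=5)
t=3: δ = [3.617e-05, 1.808e-05, 3.617e-05, 1.808e-05]  ψ = [1, 2, 1, 2]  (obs o_3=3)
t=4: δ = [2.512e-06, 1.005e-06, 1.005e-06, 1.005e-06]  ψ = [0, 2, 0, 2]  (obs o_4=3)
t=5: δ = [3.489e-07, 1.047e-07, 6.977e-08, 4.186e-08]  ψ = [0, 0, 0, 3]  (obs o_5=2)
backtrack: best end state = 0; path = [1, 2, 1, 0, 0, 0]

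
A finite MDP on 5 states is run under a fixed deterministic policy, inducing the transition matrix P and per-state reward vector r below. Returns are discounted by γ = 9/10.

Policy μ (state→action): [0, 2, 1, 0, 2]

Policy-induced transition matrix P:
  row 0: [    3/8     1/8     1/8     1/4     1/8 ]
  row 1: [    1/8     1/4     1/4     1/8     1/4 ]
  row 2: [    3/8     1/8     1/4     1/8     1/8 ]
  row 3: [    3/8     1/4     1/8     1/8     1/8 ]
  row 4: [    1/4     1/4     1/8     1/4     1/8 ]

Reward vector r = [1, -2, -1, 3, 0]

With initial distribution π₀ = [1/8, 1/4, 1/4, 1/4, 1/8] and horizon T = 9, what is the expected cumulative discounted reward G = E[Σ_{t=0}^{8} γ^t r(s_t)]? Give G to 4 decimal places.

t=0: π = [0.1250, 0.2500, 0.2500, 0.2500, 0.1250], E[r] = 0.1250, γ^t·E[r] = 0.125000, running G = 0.125000
t=1: π = [0.2969, 0.2031, 0.1875, 0.1563, 0.1563], E[r] = 0.1719, γ^t·E[r] = 0.154688, running G = 0.279688
t=2: π = [0.3047, 0.1895, 0.1738, 0.1816, 0.1504], E[r] = 0.2969, γ^t·E[r] = 0.240469, running G = 0.520156
t=3: π = [0.3088, 0.1902, 0.1704, 0.1819, 0.1487], E[r] = 0.3037, γ^t·E[r] = 0.221405, running G = 0.741562
t=4: π = [0.3089, 0.1901, 0.1701, 0.1822, 0.1488], E[r] = 0.3052, γ^t·E[r] = 0.200226, running G = 0.941787
t=5: π = [0.3089, 0.1901, 0.1700, 0.1822, 0.1488], E[r] = 0.3052, γ^t·E[r] = 0.180224, running G = 1.122011
t=6: π = [0.3089, 0.1901, 0.1700, 0.1822, 0.1488], E[r] = 0.3052, γ^t·E[r] = 0.162192, running G = 1.284203
t=7: π = [0.3089, 0.1901, 0.1700, 0.1822, 0.1488], E[r] = 0.3052, γ^t·E[r] = 0.145970, running G = 1.430173
t=8: π = [0.3089, 0.1901, 0.1700, 0.1822, 0.1488], E[r] = 0.3052, γ^t·E[r] = 0.131373, running G = 1.561546

G = 1.5615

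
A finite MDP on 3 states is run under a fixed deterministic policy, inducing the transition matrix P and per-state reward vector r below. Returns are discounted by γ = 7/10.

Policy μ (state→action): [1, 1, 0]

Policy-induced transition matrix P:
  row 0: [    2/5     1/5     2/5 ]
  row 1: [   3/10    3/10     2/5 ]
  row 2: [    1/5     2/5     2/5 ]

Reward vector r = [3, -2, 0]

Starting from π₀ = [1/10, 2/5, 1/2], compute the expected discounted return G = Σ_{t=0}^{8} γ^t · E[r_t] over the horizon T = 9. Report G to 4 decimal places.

G = -0.0712

t=0: π = [0.1000, 0.4000, 0.5000], E[r] = -0.5000, γ^t·E[r] = -0.500000, running G = -0.500000
t=1: π = [0.2600, 0.3400, 0.4000], E[r] = 0.1000, γ^t·E[r] = 0.070000, running G = -0.430000
t=2: π = [0.2860, 0.3140, 0.4000], E[r] = 0.2300, γ^t·E[r] = 0.112700, running G = -0.317300
t=3: π = [0.2886, 0.3114, 0.4000], E[r] = 0.2430, γ^t·E[r] = 0.083349, running G = -0.233951
t=4: π = [0.2889, 0.3111, 0.4000], E[r] = 0.2443, γ^t·E[r] = 0.058656, running G = -0.175295
t=5: π = [0.2889, 0.3111, 0.4000], E[r] = 0.2444, γ^t·E[r] = 0.041081, running G = -0.134213
t=6: π = [0.2889, 0.3111, 0.4000], E[r] = 0.2444, γ^t·E[r] = 0.028758, running G = -0.105455
t=7: π = [0.2889, 0.3111, 0.4000], E[r] = 0.2444, γ^t·E[r] = 0.020131, running G = -0.085324
t=8: π = [0.2889, 0.3111, 0.4000], E[r] = 0.2444, γ^t·E[r] = 0.014092, running G = -0.071232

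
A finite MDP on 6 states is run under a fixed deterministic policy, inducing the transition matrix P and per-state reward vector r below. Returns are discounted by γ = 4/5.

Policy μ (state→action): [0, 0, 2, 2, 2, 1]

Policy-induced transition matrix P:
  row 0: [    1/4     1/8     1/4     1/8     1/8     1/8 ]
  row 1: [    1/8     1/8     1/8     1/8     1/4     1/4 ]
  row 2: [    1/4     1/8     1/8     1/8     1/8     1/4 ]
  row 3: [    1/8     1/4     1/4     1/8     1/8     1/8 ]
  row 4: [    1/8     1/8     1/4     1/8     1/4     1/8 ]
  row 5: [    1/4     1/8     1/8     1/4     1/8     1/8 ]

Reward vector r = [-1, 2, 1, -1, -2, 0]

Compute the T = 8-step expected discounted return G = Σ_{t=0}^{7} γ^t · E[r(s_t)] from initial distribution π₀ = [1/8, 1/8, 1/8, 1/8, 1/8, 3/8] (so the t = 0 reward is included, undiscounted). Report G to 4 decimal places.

t=0: π = [0.1250, 0.1250, 0.1250, 0.1250, 0.1250, 0.3750], E[r] = -0.1250, γ^t·E[r] = -0.125000, running G = -0.125000
t=1: π = [0.2031, 0.1406, 0.1719, 0.1719, 0.1563, 0.1563], E[r] = -0.2344, γ^t·E[r] = -0.187500, running G = -0.312500
t=2: π = [0.1914, 0.1465, 0.1914, 0.1445, 0.1621, 0.1641], E[r] = -0.1758, γ^t·E[r] = -0.112500, running G = -0.425000
t=3: π = [0.1934, 0.1431, 0.1873, 0.1455, 0.1636, 0.1672], E[r] = -0.1926, γ^t·E[r] = -0.098625, running G = -0.523625
t=4: π = [0.1935, 0.1432, 0.1878, 0.1459, 0.1633, 0.1663], E[r] = -0.1919, γ^t·E[r] = -0.078588, running G = -0.602213
t=5: π = [0.1934, 0.1432, 0.1878, 0.1458, 0.1633, 0.1664], E[r] = -0.1915, γ^t·E[r] = -0.062766, running G = -0.664979
t=6: π = [0.1935, 0.1432, 0.1878, 0.1458, 0.1633, 0.1664], E[r] = -0.1916, γ^t·E[r] = -0.050234, running G = -0.715213
t=7: π = [0.1935, 0.1432, 0.1878, 0.1458, 0.1633, 0.1664], E[r] = -0.1916, γ^t·E[r] = -0.040186, running G = -0.755398

G = -0.7554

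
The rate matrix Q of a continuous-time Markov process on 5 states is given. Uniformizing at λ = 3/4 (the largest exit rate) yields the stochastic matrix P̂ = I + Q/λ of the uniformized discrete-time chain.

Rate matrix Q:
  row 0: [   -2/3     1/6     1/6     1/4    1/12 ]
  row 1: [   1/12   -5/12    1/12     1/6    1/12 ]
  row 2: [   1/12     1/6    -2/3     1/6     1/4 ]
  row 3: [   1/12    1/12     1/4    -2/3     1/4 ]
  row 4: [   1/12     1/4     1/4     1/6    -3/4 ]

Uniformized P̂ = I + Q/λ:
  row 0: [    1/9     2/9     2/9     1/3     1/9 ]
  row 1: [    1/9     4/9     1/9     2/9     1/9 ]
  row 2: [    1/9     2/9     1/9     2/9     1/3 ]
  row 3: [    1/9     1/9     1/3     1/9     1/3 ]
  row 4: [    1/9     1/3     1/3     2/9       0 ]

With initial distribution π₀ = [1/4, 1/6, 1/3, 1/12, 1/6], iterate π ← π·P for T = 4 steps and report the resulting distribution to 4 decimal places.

π = [0.1111, 0.2818, 0.2116, 0.2111, 0.1845]

t=0: π = [0.2500, 0.1667, 0.3333, 0.0833, 0.1667]
t=1: π = [0.1111, 0.2685, 0.1944, 0.2407, 0.1852]
t=2: π = [0.1111, 0.2757, 0.2181, 0.2078, 0.1872]
t=3: π = [0.1111, 0.2812, 0.2112, 0.2115, 0.1850]
t=4: π = [0.1111, 0.2818, 0.2116, 0.2111, 0.1845]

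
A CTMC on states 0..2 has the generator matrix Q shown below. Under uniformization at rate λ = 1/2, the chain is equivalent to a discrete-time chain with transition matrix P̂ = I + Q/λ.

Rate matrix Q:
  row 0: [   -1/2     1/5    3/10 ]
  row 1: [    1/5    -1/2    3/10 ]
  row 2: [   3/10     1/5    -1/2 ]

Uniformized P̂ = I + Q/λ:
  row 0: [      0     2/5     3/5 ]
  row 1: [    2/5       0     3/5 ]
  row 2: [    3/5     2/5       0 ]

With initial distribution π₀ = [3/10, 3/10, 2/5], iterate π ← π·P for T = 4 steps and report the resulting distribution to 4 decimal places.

π = [0.3357, 0.2861, 0.3782]

t=0: π = [0.3000, 0.3000, 0.4000]
t=1: π = [0.3600, 0.2800, 0.3600]
t=2: π = [0.3280, 0.2880, 0.3840]
t=3: π = [0.3456, 0.2848, 0.3696]
t=4: π = [0.3357, 0.2861, 0.3782]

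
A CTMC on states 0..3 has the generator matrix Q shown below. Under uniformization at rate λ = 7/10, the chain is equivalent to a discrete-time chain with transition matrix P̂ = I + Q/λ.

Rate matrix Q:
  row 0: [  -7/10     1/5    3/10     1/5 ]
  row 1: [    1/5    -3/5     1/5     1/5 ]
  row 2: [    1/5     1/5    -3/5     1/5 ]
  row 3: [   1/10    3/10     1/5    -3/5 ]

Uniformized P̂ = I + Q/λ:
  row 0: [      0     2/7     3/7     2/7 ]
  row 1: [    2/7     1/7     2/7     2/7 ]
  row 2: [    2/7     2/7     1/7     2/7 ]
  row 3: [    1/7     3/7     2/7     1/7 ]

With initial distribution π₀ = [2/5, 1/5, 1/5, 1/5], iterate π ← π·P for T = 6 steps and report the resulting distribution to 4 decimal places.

π = [0.1945, 0.2813, 0.2742, 0.2500]

t=0: π = [0.4000, 0.2000, 0.2000, 0.2000]
t=1: π = [0.1429, 0.2857, 0.3143, 0.2571]
t=2: π = [0.2082, 0.2816, 0.2612, 0.2490]
t=3: π = [0.1907, 0.2810, 0.2781, 0.2501]
t=4: π = [0.1955, 0.2813, 0.2732, 0.2500]
t=5: π = [0.1941, 0.2812, 0.2746, 0.2500]
t=6: π = [0.1945, 0.2813, 0.2742, 0.2500]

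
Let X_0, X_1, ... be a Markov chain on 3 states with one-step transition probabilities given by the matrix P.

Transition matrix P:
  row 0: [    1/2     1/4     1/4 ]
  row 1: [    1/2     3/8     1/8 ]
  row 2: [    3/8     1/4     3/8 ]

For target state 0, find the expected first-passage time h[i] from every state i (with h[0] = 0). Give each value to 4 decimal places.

First-step conditioning: h[0] = 0; for i ≠ 0, h[i] = 1 + Σ_k P[i][k]·h[k].
  h[1] = 1 + 3/8·h[1] + 1/8·h[2]
  h[2] = 1 + 1/4·h[1] + 3/8·h[2]
Solving the 2×2 linear system over states ≠ 0 gives exactly h = [0, 48/23, 56/23] (h[0] = 0 is the target).

h = [0.0000, 2.0870, 2.4348]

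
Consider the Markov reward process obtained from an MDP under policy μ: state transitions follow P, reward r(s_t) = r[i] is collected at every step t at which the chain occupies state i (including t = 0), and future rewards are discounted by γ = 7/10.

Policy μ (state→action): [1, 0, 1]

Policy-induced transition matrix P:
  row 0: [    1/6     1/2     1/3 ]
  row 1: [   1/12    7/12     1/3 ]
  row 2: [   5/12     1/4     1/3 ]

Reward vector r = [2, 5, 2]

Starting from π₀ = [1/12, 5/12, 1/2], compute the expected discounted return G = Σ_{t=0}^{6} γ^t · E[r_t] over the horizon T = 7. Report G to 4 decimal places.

G = 10.0752

t=0: π = [0.0833, 0.4167, 0.5000], E[r] = 3.2500, γ^t·E[r] = 3.250000, running G = 3.250000
t=1: π = [0.2569, 0.4097, 0.3333], E[r] = 3.2292, γ^t·E[r] = 2.260417, running G = 5.510417
t=2: π = [0.2159, 0.4508, 0.3333], E[r] = 3.3524, γ^t·E[r] = 1.642691, running G = 7.153108
t=3: π = [0.2124, 0.4542, 0.3333], E[r] = 3.3627, γ^t·E[r] = 1.153407, running G = 8.306515
t=4: π = [0.2121, 0.4545, 0.3333], E[r] = 3.3636, γ^t·E[r] = 0.807590, running G = 9.114105
t=5: π = [0.2121, 0.4545, 0.3333], E[r] = 3.3636, γ^t·E[r] = 0.565325, running G = 9.679430
t=6: π = [0.2121, 0.4545, 0.3333], E[r] = 3.3636, γ^t·E[r] = 0.395728, running G = 10.075159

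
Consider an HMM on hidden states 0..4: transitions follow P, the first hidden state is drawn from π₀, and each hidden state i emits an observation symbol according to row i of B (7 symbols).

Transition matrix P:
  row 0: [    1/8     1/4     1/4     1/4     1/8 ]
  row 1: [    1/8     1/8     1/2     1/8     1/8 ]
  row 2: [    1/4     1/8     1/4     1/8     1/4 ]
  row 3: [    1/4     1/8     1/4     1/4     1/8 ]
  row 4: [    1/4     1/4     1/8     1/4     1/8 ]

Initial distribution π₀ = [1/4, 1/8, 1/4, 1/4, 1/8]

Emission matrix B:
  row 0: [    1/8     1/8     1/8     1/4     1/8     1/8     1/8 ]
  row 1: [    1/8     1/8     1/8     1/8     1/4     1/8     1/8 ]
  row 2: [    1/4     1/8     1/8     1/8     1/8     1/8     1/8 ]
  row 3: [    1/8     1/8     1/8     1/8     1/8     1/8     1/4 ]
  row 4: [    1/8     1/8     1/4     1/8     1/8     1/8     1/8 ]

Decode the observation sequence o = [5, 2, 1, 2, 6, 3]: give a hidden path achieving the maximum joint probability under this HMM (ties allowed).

path = [0, 1, 2, 4, 3, 0]

t=0: δ = [3.125e-02, 1.562e-02, 3.125e-02, 3.125e-02, 1.562e-02]  (obs o_0=5)
t=1: δ = [9.766e-04, 9.766e-04, 9.766e-04, 9.766e-04, 1.953e-03]  ψ = [2, 0, 0, 0, 2]  (obs o_1=2)
t=2: δ = [6.104e-05, 6.104e-05, 6.104e-05, 6.104e-05, 3.052e-05]  ψ = [4, 4, 1, 4, 2]  (obs o_2=1)
t=3: δ = [1.907e-06, 1.907e-06, 3.815e-06, 1.907e-06, 3.815e-06]  ψ = [2, 0, 1, 0, 2]  (obs o_3=2)
t=4: δ = [1.192e-07, 1.192e-07, 1.192e-07, 2.384e-07, 1.192e-07]  ψ = [2, 4, 1, 4, 2]  (obs o_4=6)
t=5: δ = [1.490e-08, 3.725e-09, 7.451e-09, 7.451e-09, 3.725e-09]  ψ = [3, 0, 1, 3, 2]  (obs o_5=3)
backtrack: best end state = 0; path = [0, 1, 2, 4, 3, 0]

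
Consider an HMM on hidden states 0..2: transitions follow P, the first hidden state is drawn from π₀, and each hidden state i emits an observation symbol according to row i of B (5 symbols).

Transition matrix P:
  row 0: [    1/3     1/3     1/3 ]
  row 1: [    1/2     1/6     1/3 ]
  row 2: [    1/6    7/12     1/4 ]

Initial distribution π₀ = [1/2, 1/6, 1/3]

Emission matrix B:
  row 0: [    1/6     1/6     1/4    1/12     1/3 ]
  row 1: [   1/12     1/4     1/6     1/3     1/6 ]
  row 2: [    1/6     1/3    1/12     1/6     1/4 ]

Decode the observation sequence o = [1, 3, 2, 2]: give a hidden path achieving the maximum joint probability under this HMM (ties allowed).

path = [2, 1, 0, 0]

t=0: δ = [8.333e-02, 4.167e-02, 1.111e-01]  (obs o_0=1)
t=1: δ = [2.315e-03, 2.160e-02, 4.630e-03]  ψ = [0, 2, 0]  (obs o_1=3)
t=2: δ = [2.701e-03, 6.001e-04, 6.001e-04]  ψ = [1, 1, 1]  (obs o_2=2)
t=3: δ = [2.251e-04, 1.500e-04, 7.502e-05]  ψ = [0, 0, 0]  (obs o_3=2)
backtrack: best end state = 0; path = [2, 1, 0, 0]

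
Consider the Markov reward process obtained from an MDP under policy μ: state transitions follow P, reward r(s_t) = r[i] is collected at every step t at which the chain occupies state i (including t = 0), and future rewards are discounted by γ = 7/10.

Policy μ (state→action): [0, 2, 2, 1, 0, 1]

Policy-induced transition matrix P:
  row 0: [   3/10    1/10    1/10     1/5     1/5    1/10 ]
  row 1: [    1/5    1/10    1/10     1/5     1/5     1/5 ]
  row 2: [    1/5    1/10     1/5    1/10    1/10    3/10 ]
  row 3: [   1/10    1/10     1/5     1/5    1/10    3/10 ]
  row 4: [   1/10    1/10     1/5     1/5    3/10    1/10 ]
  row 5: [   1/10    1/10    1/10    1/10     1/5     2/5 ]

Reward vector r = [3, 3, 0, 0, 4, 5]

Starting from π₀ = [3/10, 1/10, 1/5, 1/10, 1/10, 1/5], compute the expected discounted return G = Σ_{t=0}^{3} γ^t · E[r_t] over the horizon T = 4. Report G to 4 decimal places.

G = 6.7976

t=0: π = [0.3000, 0.1000, 0.2000, 0.1000, 0.1000, 0.2000], E[r] = 2.6000, γ^t·E[r] = 2.600000, running G = 2.600000
t=1: π = [0.1900, 0.1000, 0.1400, 0.1600, 0.1800, 0.2300], E[r] = 2.7400, γ^t·E[r] = 1.918000, running G = 4.518000
t=2: π = [0.1620, 0.1000, 0.1480, 0.1630, 0.1880, 0.2390], E[r] = 2.7330, γ^t·E[r] = 1.339170, running G = 5.857170
t=3: π = [0.1572, 0.1000, 0.1499, 0.1613, 0.1877, 0.2439], E[r] = 2.7419, γ^t·E[r] = 0.940472, running G = 6.797642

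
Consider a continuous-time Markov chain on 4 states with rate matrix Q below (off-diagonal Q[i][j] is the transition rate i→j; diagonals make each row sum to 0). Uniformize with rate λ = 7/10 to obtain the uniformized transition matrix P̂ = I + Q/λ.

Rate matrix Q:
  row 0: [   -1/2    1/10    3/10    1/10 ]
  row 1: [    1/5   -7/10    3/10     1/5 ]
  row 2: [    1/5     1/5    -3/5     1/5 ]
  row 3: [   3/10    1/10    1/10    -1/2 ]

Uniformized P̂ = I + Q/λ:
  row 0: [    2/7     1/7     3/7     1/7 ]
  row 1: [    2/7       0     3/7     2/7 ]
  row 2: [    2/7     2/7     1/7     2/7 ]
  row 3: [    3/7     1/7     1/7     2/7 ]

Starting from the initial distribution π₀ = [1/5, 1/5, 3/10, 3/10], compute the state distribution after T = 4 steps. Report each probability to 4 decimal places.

π = [0.3200, 0.1599, 0.2801, 0.2400]

t=0: π = [0.2000, 0.2000, 0.3000, 0.3000]
t=1: π = [0.3286, 0.1571, 0.2571, 0.2571]
t=2: π = [0.3224, 0.1571, 0.2816, 0.2388]
t=3: π = [0.3198, 0.1606, 0.2799, 0.2397]
t=4: π = [0.3200, 0.1599, 0.2801, 0.2400]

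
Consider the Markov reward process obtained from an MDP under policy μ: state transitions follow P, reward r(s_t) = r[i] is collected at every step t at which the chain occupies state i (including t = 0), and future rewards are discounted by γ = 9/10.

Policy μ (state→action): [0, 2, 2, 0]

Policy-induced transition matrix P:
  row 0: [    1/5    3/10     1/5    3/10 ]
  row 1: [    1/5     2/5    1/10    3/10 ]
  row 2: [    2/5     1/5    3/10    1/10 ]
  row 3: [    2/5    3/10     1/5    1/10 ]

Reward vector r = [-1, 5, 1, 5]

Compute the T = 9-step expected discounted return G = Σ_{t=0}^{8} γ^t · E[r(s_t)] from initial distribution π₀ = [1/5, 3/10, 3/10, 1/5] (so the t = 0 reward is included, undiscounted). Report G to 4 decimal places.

G = 15.5816

t=0: π = [0.2000, 0.3000, 0.3000, 0.2000], E[r] = 2.6000, γ^t·E[r] = 2.600000, running G = 2.600000
t=1: π = [0.3000, 0.3000, 0.2000, 0.2000], E[r] = 2.4000, γ^t·E[r] = 2.160000, running G = 4.760000
t=2: π = [0.2800, 0.3100, 0.1900, 0.2200], E[r] = 2.5600, γ^t·E[r] = 2.073600, running G = 6.833600
t=3: π = [0.2820, 0.3120, 0.1880, 0.2180], E[r] = 2.5560, γ^t·E[r] = 1.863324, running G = 8.696924
t=4: π = [0.2812, 0.3124, 0.1876, 0.2188], E[r] = 2.5624, γ^t·E[r] = 1.681191, running G = 10.378115
t=5: π = [0.2813, 0.3125, 0.1875, 0.2187], E[r] = 2.5622, γ^t·E[r] = 1.512977, running G = 11.891092
t=6: π = [0.2812, 0.3125, 0.1875, 0.2188], E[r] = 2.5625, γ^t·E[r] = 1.361815, running G = 13.252907
t=7: π = [0.2813, 0.3125, 0.1875, 0.2187], E[r] = 2.5625, γ^t·E[r] = 1.225631, running G = 14.478538
t=8: π = [0.2812, 0.3125, 0.1875, 0.2188], E[r] = 2.5625, γ^t·E[r] = 1.103072, running G = 15.581610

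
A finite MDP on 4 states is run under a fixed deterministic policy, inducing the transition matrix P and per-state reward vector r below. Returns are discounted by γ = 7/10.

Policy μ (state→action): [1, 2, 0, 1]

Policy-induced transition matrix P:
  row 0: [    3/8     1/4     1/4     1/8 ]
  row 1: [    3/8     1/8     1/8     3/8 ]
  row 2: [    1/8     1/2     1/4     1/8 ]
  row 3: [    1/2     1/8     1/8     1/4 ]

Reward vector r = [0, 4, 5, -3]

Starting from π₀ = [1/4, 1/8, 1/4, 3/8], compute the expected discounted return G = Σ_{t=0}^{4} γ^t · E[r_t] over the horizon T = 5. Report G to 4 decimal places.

G = 2.9433

t=0: π = [0.2500, 0.1250, 0.2500, 0.3750], E[r] = 0.6250, γ^t·E[r] = 0.625000, running G = 0.625000
t=1: π = [0.3594, 0.2500, 0.1875, 0.2031], E[r] = 1.3281, γ^t·E[r] = 0.929688, running G = 1.554688
t=2: π = [0.3535, 0.2402, 0.1934, 0.2129], E[r] = 1.2891, γ^t·E[r] = 0.631641, running G = 2.186328
t=3: π = [0.3533, 0.2417, 0.1934, 0.2117], E[r] = 1.2986, γ^t·E[r] = 0.445414, running G = 2.631742
t=4: π = [0.3531, 0.2417, 0.1933, 0.2119], E[r] = 1.2977, γ^t·E[r] = 0.311570, running G = 2.943313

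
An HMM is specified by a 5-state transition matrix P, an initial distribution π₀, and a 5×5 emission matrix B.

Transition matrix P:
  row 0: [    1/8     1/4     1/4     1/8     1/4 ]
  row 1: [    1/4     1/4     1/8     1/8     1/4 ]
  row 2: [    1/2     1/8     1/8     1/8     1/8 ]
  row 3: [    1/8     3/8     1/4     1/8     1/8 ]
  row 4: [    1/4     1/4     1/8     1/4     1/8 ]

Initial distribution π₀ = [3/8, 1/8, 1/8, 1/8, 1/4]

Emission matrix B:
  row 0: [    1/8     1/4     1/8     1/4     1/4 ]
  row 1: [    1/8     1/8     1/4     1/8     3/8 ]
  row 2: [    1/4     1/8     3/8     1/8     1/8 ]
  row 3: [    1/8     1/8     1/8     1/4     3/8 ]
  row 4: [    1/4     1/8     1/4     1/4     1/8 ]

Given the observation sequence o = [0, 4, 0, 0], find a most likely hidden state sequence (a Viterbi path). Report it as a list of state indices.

path = [4, 3, 2, 0]

t=0: δ = [4.688e-02, 1.562e-02, 3.125e-02, 1.562e-02, 6.250e-02]  (obs o_0=0)
t=1: δ = [3.906e-03, 5.859e-03, 1.465e-03, 5.859e-03, 1.465e-03]  ψ = [2, 4, 0, 4, 0]  (obs o_1=4)
t=2: δ = [1.831e-04, 2.747e-04, 3.662e-04, 9.155e-05, 3.662e-04]  ψ = [1, 3, 3, 1, 1]  (obs o_2=0)
t=3: δ = [2.289e-05, 1.144e-05, 1.144e-05, 1.144e-05, 1.717e-05]  ψ = [2, 4, 0, 4, 1]  (obs o_3=0)
backtrack: best end state = 0; path = [4, 3, 2, 0]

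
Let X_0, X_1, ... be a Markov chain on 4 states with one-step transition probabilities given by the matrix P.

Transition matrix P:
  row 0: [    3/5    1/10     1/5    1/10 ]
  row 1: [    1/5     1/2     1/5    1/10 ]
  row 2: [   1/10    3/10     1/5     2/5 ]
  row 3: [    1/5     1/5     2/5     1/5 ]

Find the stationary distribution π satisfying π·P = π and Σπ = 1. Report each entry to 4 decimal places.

Balance equations π_j = Σ_i π_i·P[i][j]:
  π_0 = 3/5·π_0 + 1/5·π_1 + 1/10·π_2 + 1/5·π_3
  π_1 = 1/10·π_0 + 1/2·π_1 + 3/10·π_2 + 1/5·π_3
  π_2 = 1/5·π_0 + 1/5·π_1 + 1/5·π_2 + 2/5·π_3
  normalize: π_0 + π_1 + π_2 + π_3 = 1
Solving the linear system gives exactly π = [37/126, 5/18, 5/21, 4/21].

π = [0.2937, 0.2778, 0.2381, 0.1905]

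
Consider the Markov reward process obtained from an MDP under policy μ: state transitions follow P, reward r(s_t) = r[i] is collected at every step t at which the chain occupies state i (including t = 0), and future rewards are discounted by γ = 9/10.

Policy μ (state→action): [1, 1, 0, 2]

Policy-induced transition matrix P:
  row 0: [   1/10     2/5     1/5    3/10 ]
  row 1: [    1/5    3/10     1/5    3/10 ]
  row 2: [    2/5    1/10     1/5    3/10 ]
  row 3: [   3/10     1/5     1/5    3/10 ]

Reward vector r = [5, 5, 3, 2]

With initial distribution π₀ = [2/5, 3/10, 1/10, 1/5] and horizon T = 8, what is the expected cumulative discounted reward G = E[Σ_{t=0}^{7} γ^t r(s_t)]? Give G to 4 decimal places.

t=0: π = [0.4000, 0.3000, 0.1000, 0.2000], E[r] = 4.2000, γ^t·E[r] = 4.200000, running G = 4.200000
t=1: π = [0.2000, 0.3000, 0.2000, 0.3000], E[r] = 3.7000, γ^t·E[r] = 3.330000, running G = 7.530000
t=2: π = [0.2500, 0.2500, 0.2000, 0.3000], E[r] = 3.7000, γ^t·E[r] = 2.997000, running G = 10.527000
t=3: π = [0.2450, 0.2550, 0.2000, 0.3000], E[r] = 3.7000, γ^t·E[r] = 2.697300, running G = 13.224300
t=4: π = [0.2455, 0.2545, 0.2000, 0.3000], E[r] = 3.7000, γ^t·E[r] = 2.427570, running G = 15.651870
t=5: π = [0.2455, 0.2546, 0.2000, 0.3000], E[r] = 3.7000, γ^t·E[r] = 2.184813, running G = 17.836683
t=6: π = [0.2455, 0.2545, 0.2000, 0.3000], E[r] = 3.7000, γ^t·E[r] = 1.966332, running G = 19.803015
t=7: π = [0.2455, 0.2545, 0.2000, 0.3000], E[r] = 3.7000, γ^t·E[r] = 1.769699, running G = 21.572713

G = 21.5727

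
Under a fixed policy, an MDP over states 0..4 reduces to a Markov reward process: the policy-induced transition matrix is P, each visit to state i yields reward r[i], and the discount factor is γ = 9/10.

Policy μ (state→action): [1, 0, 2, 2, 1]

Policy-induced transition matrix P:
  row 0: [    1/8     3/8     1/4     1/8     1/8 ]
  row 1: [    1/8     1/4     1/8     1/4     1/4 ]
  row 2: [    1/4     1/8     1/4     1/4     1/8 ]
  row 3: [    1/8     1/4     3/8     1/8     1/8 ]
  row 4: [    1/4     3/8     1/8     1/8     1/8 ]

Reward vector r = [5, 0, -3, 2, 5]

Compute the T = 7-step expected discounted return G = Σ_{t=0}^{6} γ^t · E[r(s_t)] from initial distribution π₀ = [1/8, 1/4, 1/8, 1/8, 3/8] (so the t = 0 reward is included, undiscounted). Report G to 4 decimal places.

G = 8.2575

t=0: π = [0.1250, 0.2500, 0.1250, 0.1250, 0.3750], E[r] = 2.3750, γ^t·E[r] = 2.375000, running G = 2.375000
t=1: π = [0.1875, 0.2969, 0.1875, 0.1719, 0.1563], E[r] = 1.5000, γ^t·E[r] = 1.350000, running G = 3.725000
t=2: π = [0.1680, 0.2695, 0.2148, 0.1855, 0.1621], E[r] = 1.3770, γ^t·E[r] = 1.115332, running G = 4.840332
t=3: π = [0.1721, 0.2644, 0.2192, 0.1855, 0.1587], E[r] = 1.3674, γ^t·E[r] = 0.996858, running G = 5.837190
t=4: π = [0.1722, 0.2639, 0.2203, 0.1855, 0.1581], E[r] = 1.3615, γ^t·E[r] = 0.893247, running G = 6.730437
t=5: π = [0.1723, 0.2637, 0.2204, 0.1855, 0.1580], E[r] = 1.3612, γ^t·E[r] = 0.803779, running G = 7.534216
t=6: π = [0.1723, 0.2637, 0.2205, 0.1855, 0.1580], E[r] = 1.3610, γ^t·E[r] = 0.723282, running G = 8.257498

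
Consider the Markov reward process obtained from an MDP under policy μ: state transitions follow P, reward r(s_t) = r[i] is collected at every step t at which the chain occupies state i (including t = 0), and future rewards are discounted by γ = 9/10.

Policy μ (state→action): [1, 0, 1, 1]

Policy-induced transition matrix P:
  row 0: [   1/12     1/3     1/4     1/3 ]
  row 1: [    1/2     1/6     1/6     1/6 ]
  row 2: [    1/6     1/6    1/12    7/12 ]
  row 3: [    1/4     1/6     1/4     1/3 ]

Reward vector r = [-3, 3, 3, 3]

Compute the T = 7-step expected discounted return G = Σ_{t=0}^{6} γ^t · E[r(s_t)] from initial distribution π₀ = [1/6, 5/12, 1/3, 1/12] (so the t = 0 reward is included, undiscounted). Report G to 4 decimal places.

t=0: π = [0.1667, 0.4167, 0.3333, 0.0833], E[r] = 2.0000, γ^t·E[r] = 2.000000, running G = 2.000000
t=1: π = [0.2986, 0.1944, 0.1597, 0.3472], E[r] = 1.2083, γ^t·E[r] = 1.087500, running G = 3.087500
t=2: π = [0.2355, 0.2164, 0.2072, 0.3409], E[r] = 1.5868, γ^t·E[r] = 1.285313, running G = 4.372813
t=3: π = [0.2476, 0.2059, 0.1974, 0.3491], E[r] = 1.5145, γ^t·E[r] = 1.104047, running G = 5.476859
t=4: π = [0.2438, 0.2079, 0.1999, 0.3484], E[r] = 1.5374, γ^t·E[r] = 1.008703, running G = 6.485563
t=5: π = [0.2447, 0.2073, 0.1994, 0.3487], E[r] = 1.5318, γ^t·E[r] = 0.904532, running G = 7.390094
t=6: π = [0.2444, 0.2074, 0.1995, 0.3486], E[r] = 1.5334, γ^t·E[r] = 0.814927, running G = 8.205021

G = 8.2050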